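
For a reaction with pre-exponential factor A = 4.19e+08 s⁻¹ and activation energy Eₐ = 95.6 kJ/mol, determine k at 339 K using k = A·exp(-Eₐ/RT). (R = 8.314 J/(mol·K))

7.78e-07 s⁻¹

Step 1: Use the Arrhenius equation: k = A × exp(-Eₐ/RT)
Step 2: Convert Eₐ to J/mol: 95.6 kJ/mol = 95600 J/mol
Step 3: Calculate the exponent: -Eₐ/(RT) = -95600/(8.314 × 339) = -33.91940
Step 4: k = 4.19e+08 × exp(-33.91940)
Step 5: k = 4.19e+08 × 1.85777e-15 = 7.7841e-07 s⁻¹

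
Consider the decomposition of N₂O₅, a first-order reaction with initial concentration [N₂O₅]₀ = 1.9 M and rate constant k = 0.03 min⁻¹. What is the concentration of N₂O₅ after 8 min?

1.495 M

Step 1: For a first-order reaction: [N₂O₅] = [N₂O₅]₀ × e^(-kt)
Step 2: [N₂O₅] = 1.9 × e^(-0.03 × 8)
Step 3: [N₂O₅] = 1.9 × e^(-0.24)
Step 4: [N₂O₅] = 1.9 × 0.786628 = 1.495 M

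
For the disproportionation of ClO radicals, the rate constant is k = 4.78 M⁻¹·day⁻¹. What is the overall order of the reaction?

second order (2)

Step 1: The units of k for an nth-order reaction are (concentration)^(1-n)·(time)⁻¹.
Step 2: Here k has units M⁻¹·day⁻¹, so the concentration exponent is -1.
Step 3: 1 - n = -1 ⇒ n = 2. The reaction is second order.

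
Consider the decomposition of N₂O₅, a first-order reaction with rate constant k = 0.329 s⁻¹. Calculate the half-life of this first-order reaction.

2.107 s

Step 1: For a first-order reaction, t₁/₂ = ln(2)/k
Step 2: t₁/₂ = ln(2)/0.329
Step 3: t₁/₂ = 0.6931/0.329 = 2.107 s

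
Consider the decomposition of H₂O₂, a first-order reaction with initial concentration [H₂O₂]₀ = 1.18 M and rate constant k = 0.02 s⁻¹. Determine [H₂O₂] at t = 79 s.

0.2431 M

Step 1: For a first-order reaction: [H₂O₂] = [H₂O₂]₀ × e^(-kt)
Step 2: [H₂O₂] = 1.18 × e^(-0.02 × 79)
Step 3: [H₂O₂] = 1.18 × e^(-1.58)
Step 4: [H₂O₂] = 1.18 × 0.205975 = 0.2431 M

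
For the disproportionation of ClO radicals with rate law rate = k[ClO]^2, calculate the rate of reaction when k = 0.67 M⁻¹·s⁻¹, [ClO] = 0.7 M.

0.3283 M/s

Step 1: Identify the rate law: rate = k[ClO]^2
Step 2: Substitute values: rate = 0.67 × (0.7)^2
Step 3: Calculate: rate = 0.67 × 0.49 = 0.3283 M/s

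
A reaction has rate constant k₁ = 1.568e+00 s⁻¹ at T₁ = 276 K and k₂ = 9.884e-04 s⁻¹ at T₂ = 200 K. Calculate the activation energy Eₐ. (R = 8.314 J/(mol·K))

44.5 kJ/mol

Step 1: Use the two-temperature Arrhenius form: ln(k₂/k₁) = -Eₐ/R × (1/T₂ - 1/T₁)
Step 2: ln(k₂/k₁) = ln(9.884e-04/1.568e+00) = ln(0.000630357) = -7.36922
Step 3: 1/T₂ - 1/T₁ = 1/200 - 1/276 = 1.376812e-03 K⁻¹
Step 4: Eₐ = -R × ln(k₂/k₁) / (1/T₂ - 1/T₁) = -8.314 × -7.36922 / 1.376812e-03
Step 5: Eₐ = 4.4500e+04 J/mol = 44.5 kJ/mol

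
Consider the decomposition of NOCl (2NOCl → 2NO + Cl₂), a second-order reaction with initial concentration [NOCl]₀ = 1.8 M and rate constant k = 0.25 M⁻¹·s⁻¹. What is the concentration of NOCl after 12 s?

0.2812 M

Step 1: For a second-order reaction: 1/[NOCl] = 1/[NOCl]₀ + kt
Step 2: 1/[NOCl] = 1/1.8 + 0.25 × 12
Step 3: 1/[NOCl] = 0.5556 + 3 = 3.556
Step 4: [NOCl] = 1/3.556 = 0.2812 M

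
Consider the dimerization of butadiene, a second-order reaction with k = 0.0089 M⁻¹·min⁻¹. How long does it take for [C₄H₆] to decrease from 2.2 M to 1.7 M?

15.02 min

Step 1: For second-order: t = (1/[C₄H₆] - 1/[C₄H₆]₀)/k
Step 2: t = (1/1.7 - 1/2.2)/0.0089
Step 3: t = (0.5882 - 0.4545)/0.0089
Step 4: t = 0.1337/0.0089 = 15.02 min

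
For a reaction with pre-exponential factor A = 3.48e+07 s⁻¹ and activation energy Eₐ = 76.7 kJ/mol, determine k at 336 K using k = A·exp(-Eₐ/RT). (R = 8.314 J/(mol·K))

4.14e-05 s⁻¹

Step 1: Use the Arrhenius equation: k = A × exp(-Eₐ/RT)
Step 2: Convert Eₐ to J/mol: 76.7 kJ/mol = 76700 J/mol
Step 3: Calculate the exponent: -Eₐ/(RT) = -76700/(8.314 × 336) = -27.45656
Step 4: k = 3.48e+07 × exp(-27.45656)
Step 5: k = 3.48e+07 × 1.19060e-12 = 4.1433e-05 s⁻¹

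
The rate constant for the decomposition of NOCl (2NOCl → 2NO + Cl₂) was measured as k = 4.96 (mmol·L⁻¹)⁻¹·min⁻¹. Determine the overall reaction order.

second order (2)

Step 1: The units of k for an nth-order reaction are (concentration)^(1-n)·(time)⁻¹.
Step 2: Here k has units (mmol·L⁻¹)⁻¹·min⁻¹, so the concentration exponent is -1.
Step 3: 1 - n = -1 ⇒ n = 2. The reaction is second order.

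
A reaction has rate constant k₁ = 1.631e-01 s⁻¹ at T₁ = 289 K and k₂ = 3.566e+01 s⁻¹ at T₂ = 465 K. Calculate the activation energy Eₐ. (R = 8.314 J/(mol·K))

34.2 kJ/mol

Step 1: Use the two-temperature Arrhenius form: ln(k₂/k₁) = -Eₐ/R × (1/T₂ - 1/T₁)
Step 2: ln(k₂/k₁) = ln(3.566e+01/1.631e-01) = ln(218.639) = 5.38742
Step 3: 1/T₂ - 1/T₁ = 1/465 - 1/289 = -1.309670e-03 K⁻¹
Step 4: Eₐ = -R × ln(k₂/k₁) / (1/T₂ - 1/T₁) = -8.314 × 5.38742 / -1.309670e-03
Step 5: Eₐ = 3.4200e+04 J/mol = 34.2 kJ/mol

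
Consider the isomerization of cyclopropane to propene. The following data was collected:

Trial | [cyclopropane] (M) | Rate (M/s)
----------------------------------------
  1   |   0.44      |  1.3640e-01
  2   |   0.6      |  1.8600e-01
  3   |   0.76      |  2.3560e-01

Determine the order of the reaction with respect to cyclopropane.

first order (1)

Step 1: Compare trials to find order n where rate₂/rate₁ = ([cyclopropane]₂/[cyclopropane]₁)^n
Step 2: rate₂/rate₁ = 1.8600e-01/1.3640e-01 = 1.364
Step 3: [cyclopropane]₂/[cyclopropane]₁ = 0.6/0.44 = 1.364
Step 4: n = ln(1.364)/ln(1.364) = 1.00 ≈ 1
Step 5: The reaction is first order in cyclopropane.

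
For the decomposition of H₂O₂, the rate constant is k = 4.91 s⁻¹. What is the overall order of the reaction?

first order (1)

Step 1: The units of k for an nth-order reaction are (concentration)^(1-n)·(time)⁻¹.
Step 2: Here k has units s⁻¹, so the concentration exponent is 0.
Step 3: 1 - n = 0 ⇒ n = 1. The reaction is first order.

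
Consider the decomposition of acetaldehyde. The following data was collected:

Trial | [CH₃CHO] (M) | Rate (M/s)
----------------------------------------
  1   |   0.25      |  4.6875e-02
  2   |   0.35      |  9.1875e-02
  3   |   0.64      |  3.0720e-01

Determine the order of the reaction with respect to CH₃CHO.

second order (2)

Step 1: Compare trials to find order n where rate₂/rate₁ = ([CH₃CHO]₂/[CH₃CHO]₁)^n
Step 2: rate₂/rate₁ = 9.1875e-02/4.6875e-02 = 1.96
Step 3: [CH₃CHO]₂/[CH₃CHO]₁ = 0.35/0.25 = 1.4
Step 4: n = ln(1.96)/ln(1.4) = 2.00 ≈ 2
Step 5: The reaction is second order in CH₃CHO.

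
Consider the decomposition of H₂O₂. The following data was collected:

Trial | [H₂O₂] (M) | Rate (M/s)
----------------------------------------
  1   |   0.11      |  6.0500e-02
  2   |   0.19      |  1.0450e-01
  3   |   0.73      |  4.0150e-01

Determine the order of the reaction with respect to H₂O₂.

first order (1)

Step 1: Compare trials to find order n where rate₂/rate₁ = ([H₂O₂]₂/[H₂O₂]₁)^n
Step 2: rate₂/rate₁ = 1.0450e-01/6.0500e-02 = 1.727
Step 3: [H₂O₂]₂/[H₂O₂]₁ = 0.19/0.11 = 1.727
Step 4: n = ln(1.727)/ln(1.727) = 1.00 ≈ 1
Step 5: The reaction is first order in H₂O₂.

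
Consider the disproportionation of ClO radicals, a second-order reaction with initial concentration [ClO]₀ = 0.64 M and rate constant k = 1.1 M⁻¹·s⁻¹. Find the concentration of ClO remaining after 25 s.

0.03441 M

Step 1: For a second-order reaction: 1/[ClO] = 1/[ClO]₀ + kt
Step 2: 1/[ClO] = 1/0.64 + 1.1 × 25
Step 3: 1/[ClO] = 1.562 + 27.5 = 29.06
Step 4: [ClO] = 1/29.06 = 0.03441 M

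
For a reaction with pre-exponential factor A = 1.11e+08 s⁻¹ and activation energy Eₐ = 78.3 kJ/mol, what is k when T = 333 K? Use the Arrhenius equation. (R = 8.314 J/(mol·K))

5.79e-05 s⁻¹

Step 1: Use the Arrhenius equation: k = A × exp(-Eₐ/RT)
Step 2: Convert Eₐ to J/mol: 78.3 kJ/mol = 78300 J/mol
Step 3: Calculate the exponent: -Eₐ/(RT) = -78300/(8.314 × 333) = -28.28183
Step 4: k = 1.11e+08 × exp(-28.28183)
Step 5: k = 1.11e+08 × 5.21624e-13 = 5.7900e-05 s⁻¹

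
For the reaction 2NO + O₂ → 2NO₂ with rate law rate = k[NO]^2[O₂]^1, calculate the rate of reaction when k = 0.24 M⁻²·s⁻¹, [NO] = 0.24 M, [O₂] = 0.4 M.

0.00553 M/s

Step 1: The rate law is rate = k[NO]^2[O₂]^1
Step 2: Substitute: rate = 0.24 × (0.24)^2 × (0.4)^1
Step 3: rate = 0.24 × 0.0576 × 0.4 = 0.0055296 M/s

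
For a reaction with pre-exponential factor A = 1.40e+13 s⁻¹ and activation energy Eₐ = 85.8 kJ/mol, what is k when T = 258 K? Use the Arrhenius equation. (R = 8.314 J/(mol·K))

5.95e-05 s⁻¹

Step 1: Use the Arrhenius equation: k = A × exp(-Eₐ/RT)
Step 2: Convert Eₐ to J/mol: 85.8 kJ/mol = 85800 J/mol
Step 3: Calculate the exponent: -Eₐ/(RT) = -85800/(8.314 × 258) = -39.99978
Step 4: k = 1.40e+13 × exp(-39.99978)
Step 5: k = 1.40e+13 × 4.24929e-18 = 5.9490e-05 s⁻¹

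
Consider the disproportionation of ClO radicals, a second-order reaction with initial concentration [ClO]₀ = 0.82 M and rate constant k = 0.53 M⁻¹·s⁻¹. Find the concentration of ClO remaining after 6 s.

0.2273 M

Step 1: For a second-order reaction: 1/[ClO] = 1/[ClO]₀ + kt
Step 2: 1/[ClO] = 1/0.82 + 0.53 × 6
Step 3: 1/[ClO] = 1.22 + 3.18 = 4.4
Step 4: [ClO] = 1/4.4 = 0.2273 M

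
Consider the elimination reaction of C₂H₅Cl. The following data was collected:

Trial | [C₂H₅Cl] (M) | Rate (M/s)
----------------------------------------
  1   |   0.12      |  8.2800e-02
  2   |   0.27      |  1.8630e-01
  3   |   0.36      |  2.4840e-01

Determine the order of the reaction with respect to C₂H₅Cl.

first order (1)

Step 1: Compare trials to find order n where rate₂/rate₁ = ([C₂H₅Cl]₂/[C₂H₅Cl]₁)^n
Step 2: rate₂/rate₁ = 1.8630e-01/8.2800e-02 = 2.25
Step 3: [C₂H₅Cl]₂/[C₂H₅Cl]₁ = 0.27/0.12 = 2.25
Step 4: n = ln(2.25)/ln(2.25) = 1.00 ≈ 1
Step 5: The reaction is first order in C₂H₅Cl.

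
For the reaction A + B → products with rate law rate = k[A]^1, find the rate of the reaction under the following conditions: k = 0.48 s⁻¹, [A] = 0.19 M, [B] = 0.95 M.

0.0912 M/s

Step 1: The rate law is rate = k[A]^1
Step 2: Note that the rate does not depend on [B] (zero order in B).
Step 3: rate = 0.48 × (0.19)^1 = 0.0912 M/s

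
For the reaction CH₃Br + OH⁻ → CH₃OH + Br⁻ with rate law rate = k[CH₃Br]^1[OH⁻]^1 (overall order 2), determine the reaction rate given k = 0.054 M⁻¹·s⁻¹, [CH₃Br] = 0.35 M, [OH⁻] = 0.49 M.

0.009261 M/s

Step 1: The rate law is rate = k[CH₃Br]^1[OH⁻]^1, overall order = 1+1 = 2
Step 2: Substitute values: rate = 0.054 × (0.35)^1 × (0.49)^1
Step 3: rate = 0.054 × 0.35 × 0.49 = 0.009261 M/s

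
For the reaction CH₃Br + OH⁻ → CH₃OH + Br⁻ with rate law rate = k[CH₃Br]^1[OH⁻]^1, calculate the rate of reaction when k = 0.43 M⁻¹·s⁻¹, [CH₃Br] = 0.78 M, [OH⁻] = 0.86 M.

0.2884 M/s

Step 1: The rate law is rate = k[CH₃Br]^1[OH⁻]^1
Step 2: Substitute: rate = 0.43 × (0.78)^1 × (0.86)^1
Step 3: rate = 0.43 × 0.78 × 0.86 = 0.288444 M/s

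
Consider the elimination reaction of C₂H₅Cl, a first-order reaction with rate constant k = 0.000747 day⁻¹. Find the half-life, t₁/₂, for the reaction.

927.9 day

Step 1: For a first-order reaction, t₁/₂ = ln(2)/k
Step 2: t₁/₂ = ln(2)/0.000747
Step 3: t₁/₂ = 0.6931/0.000747 = 927.9 day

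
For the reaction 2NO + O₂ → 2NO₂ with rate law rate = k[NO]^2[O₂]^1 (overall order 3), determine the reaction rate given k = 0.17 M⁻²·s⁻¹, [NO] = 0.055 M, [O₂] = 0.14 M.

7.2e-05 M/s

Step 1: The rate law is rate = k[NO]^2[O₂]^1, overall order = 2+1 = 3
Step 2: Substitute values: rate = 0.17 × (0.055)^2 × (0.14)^1
Step 3: rate = 0.17 × 0.003025 × 0.14 = 7.1995e-05 M/s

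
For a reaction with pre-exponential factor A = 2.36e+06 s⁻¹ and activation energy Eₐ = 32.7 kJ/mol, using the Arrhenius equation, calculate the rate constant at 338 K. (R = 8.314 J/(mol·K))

2.09e+01 s⁻¹

Step 1: Use the Arrhenius equation: k = A × exp(-Eₐ/RT)
Step 2: Convert Eₐ to J/mol: 32.7 kJ/mol = 32700 J/mol
Step 3: Calculate the exponent: -Eₐ/(RT) = -32700/(8.314 × 338) = -11.63646
Step 4: k = 2.36e+06 × exp(-11.63646)
Step 5: k = 2.36e+06 × 8.83791e-06 = 2.0857e+01 s⁻¹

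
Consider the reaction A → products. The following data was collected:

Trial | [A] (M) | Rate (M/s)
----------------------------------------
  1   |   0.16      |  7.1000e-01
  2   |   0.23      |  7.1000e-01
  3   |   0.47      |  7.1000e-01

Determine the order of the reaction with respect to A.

zeroth order (0)

Step 1: Compare trials - when concentration changes, rate stays constant.
Step 2: rate₂/rate₁ = 7.1000e-01/7.1000e-01 = 1
Step 3: [A]₂/[A]₁ = 0.23/0.16 = 1.438
Step 4: Since rate ratio ≈ (conc ratio)^0, the reaction is zeroth order.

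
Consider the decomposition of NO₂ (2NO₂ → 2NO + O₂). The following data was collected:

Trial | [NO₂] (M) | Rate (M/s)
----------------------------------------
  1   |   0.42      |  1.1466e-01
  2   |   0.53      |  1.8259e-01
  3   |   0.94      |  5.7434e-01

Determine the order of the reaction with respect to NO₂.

second order (2)

Step 1: Compare trials to find order n where rate₂/rate₁ = ([NO₂]₂/[NO₂]₁)^n
Step 2: rate₂/rate₁ = 1.8259e-01/1.1466e-01 = 1.592
Step 3: [NO₂]₂/[NO₂]₁ = 0.53/0.42 = 1.262
Step 4: n = ln(1.592)/ln(1.262) = 2.00 ≈ 2
Step 5: The reaction is second order in NO₂.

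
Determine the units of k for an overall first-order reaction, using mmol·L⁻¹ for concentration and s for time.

s⁻¹

Step 1: For overall order n, rate = k × (concentration)^n.
Step 2: Rate has units mmol·L⁻¹·s⁻¹; concentration term has units (mmol·L⁻¹)^1.
Step 3: k = rate / (concentration)^n, so units of k = (mmol·L⁻¹)^(1-1)·s⁻¹ = s⁻¹.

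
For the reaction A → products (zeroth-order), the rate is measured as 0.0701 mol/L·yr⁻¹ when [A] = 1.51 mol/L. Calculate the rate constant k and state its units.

0.0701 mol/L·yr⁻¹

Step 1: For a zeroth-order reaction, rate = k (independent of concentration).
Step 2: k = rate = 0.0701 mol/L·yr⁻¹.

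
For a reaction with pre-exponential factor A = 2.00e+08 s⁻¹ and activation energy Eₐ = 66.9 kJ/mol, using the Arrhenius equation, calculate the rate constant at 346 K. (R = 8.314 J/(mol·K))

1.59e-02 s⁻¹

Step 1: Use the Arrhenius equation: k = A × exp(-Eₐ/RT)
Step 2: Convert Eₐ to J/mol: 66.9 kJ/mol = 66900 J/mol
Step 3: Calculate the exponent: -Eₐ/(RT) = -66900/(8.314 × 346) = -23.25627
Step 4: k = 2.00e+08 × exp(-23.25627)
Step 5: k = 2.00e+08 × 7.94201e-11 = 1.5884e-02 s⁻¹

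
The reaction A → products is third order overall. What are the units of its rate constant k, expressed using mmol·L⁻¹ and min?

(mmol·L⁻¹)⁻²·min⁻¹

Step 1: For overall order n, rate = k × (concentration)^n.
Step 2: Rate has units mmol·L⁻¹·min⁻¹; concentration term has units (mmol·L⁻¹)^3.
Step 3: k = rate / (concentration)^n, so units of k = (mmol·L⁻¹)^(1-3)·min⁻¹ = (mmol·L⁻¹)⁻²·min⁻¹.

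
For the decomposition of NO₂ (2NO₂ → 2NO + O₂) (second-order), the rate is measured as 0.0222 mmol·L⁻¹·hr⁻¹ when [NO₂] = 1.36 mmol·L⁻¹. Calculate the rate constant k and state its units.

0.012 (mmol·L⁻¹)⁻¹·hr⁻¹

Step 1: rate = k[NO₂]^2, so k = rate / [NO₂]^2.
Step 2: k = 0.0222 / (1.36)^2 = 0.0222 / 1.85.
Step 3: k = 0.012 (mmol·L⁻¹)⁻¹·hr⁻¹.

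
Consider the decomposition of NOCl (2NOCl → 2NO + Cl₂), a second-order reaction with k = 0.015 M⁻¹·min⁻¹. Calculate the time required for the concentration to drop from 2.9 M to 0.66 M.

78.02 min

Step 1: For second-order: t = (1/[NOCl] - 1/[NOCl]₀)/k
Step 2: t = (1/0.66 - 1/2.9)/0.015
Step 3: t = (1.515 - 0.3448)/0.015
Step 4: t = 1.17/0.015 = 78.02 min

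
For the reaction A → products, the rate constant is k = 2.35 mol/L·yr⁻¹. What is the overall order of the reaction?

zeroth order (0)

Step 1: The units of k for an nth-order reaction are (concentration)^(1-n)·(time)⁻¹.
Step 2: Here k has units mol/L·yr⁻¹, so the concentration exponent is 1.
Step 3: 1 - n = 1 ⇒ n = 0. The reaction is zeroth order.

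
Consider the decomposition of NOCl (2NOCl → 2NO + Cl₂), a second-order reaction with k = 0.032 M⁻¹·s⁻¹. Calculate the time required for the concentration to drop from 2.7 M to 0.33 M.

83.12 s

Step 1: For second-order: t = (1/[NOCl] - 1/[NOCl]₀)/k
Step 2: t = (1/0.33 - 1/2.7)/0.032
Step 3: t = (3.03 - 0.3704)/0.032
Step 4: t = 2.66/0.032 = 83.12 s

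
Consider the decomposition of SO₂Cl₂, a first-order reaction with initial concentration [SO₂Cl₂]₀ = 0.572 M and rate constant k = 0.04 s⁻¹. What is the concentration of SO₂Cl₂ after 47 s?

0.08728 M

Step 1: For a first-order reaction: [SO₂Cl₂] = [SO₂Cl₂]₀ × e^(-kt)
Step 2: [SO₂Cl₂] = 0.572 × e^(-0.04 × 47)
Step 3: [SO₂Cl₂] = 0.572 × e^(-1.88)
Step 4: [SO₂Cl₂] = 0.572 × 0.15259 = 0.08728 M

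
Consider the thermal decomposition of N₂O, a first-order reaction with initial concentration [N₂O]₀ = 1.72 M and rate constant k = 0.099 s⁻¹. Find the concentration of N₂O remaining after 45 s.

0.01999 M

Step 1: For a first-order reaction: [N₂O] = [N₂O]₀ × e^(-kt)
Step 2: [N₂O] = 1.72 × e^(-0.099 × 45)
Step 3: [N₂O] = 1.72 × e^(-4.455)
Step 4: [N₂O] = 1.72 × 0.0116203 = 0.01999 M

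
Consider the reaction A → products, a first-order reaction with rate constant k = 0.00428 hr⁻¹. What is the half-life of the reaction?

162 hr

Step 1: For a first-order reaction, t₁/₂ = ln(2)/k
Step 2: t₁/₂ = ln(2)/0.00428
Step 3: t₁/₂ = 0.6931/0.00428 = 162 hr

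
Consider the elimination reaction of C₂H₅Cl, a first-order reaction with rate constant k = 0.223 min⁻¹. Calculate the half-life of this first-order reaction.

3.108 min

Step 1: For a first-order reaction, t₁/₂ = ln(2)/k
Step 2: t₁/₂ = ln(2)/0.223
Step 3: t₁/₂ = 0.6931/0.223 = 3.108 min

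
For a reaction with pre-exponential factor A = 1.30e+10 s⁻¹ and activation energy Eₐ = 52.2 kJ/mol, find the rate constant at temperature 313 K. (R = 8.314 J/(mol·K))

2.53e+01 s⁻¹

Step 1: Use the Arrhenius equation: k = A × exp(-Eₐ/RT)
Step 2: Convert Eₐ to J/mol: 52.2 kJ/mol = 52200 J/mol
Step 3: Calculate the exponent: -Eₐ/(RT) = -52200/(8.314 × 313) = -20.05932
Step 4: k = 1.30e+10 × exp(-20.05932)
Step 5: k = 1.30e+10 × 1.94244e-09 = 2.5252e+01 s⁻¹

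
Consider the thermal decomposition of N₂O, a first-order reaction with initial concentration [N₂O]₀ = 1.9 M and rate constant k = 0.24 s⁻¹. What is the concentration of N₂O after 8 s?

0.2786 M

Step 1: For a first-order reaction: [N₂O] = [N₂O]₀ × e^(-kt)
Step 2: [N₂O] = 1.9 × e^(-0.24 × 8)
Step 3: [N₂O] = 1.9 × e^(-1.92)
Step 4: [N₂O] = 1.9 × 0.146607 = 0.2786 M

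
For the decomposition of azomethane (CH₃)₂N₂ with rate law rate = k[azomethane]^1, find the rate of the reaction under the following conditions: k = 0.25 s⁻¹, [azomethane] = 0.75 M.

0.1875 M/s

Step 1: Identify the rate law: rate = k[azomethane]^1
Step 2: Substitute values: rate = 0.25 × (0.75)^1
Step 3: Calculate: rate = 0.25 × 0.75 = 0.1875 M/s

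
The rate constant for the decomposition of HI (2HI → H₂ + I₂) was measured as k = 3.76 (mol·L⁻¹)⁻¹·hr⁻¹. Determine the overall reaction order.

second order (2)

Step 1: The units of k for an nth-order reaction are (concentration)^(1-n)·(time)⁻¹.
Step 2: Here k has units (mol·L⁻¹)⁻¹·hr⁻¹, so the concentration exponent is -1.
Step 3: 1 - n = -1 ⇒ n = 2. The reaction is second order.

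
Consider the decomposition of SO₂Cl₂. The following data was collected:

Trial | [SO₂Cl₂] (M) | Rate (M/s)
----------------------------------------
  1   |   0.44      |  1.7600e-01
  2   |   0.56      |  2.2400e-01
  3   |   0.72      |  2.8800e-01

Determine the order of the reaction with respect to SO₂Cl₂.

first order (1)

Step 1: Compare trials to find order n where rate₂/rate₁ = ([SO₂Cl₂]₂/[SO₂Cl₂]₁)^n
Step 2: rate₂/rate₁ = 2.2400e-01/1.7600e-01 = 1.273
Step 3: [SO₂Cl₂]₂/[SO₂Cl₂]₁ = 0.56/0.44 = 1.273
Step 4: n = ln(1.273)/ln(1.273) = 1.00 ≈ 1
Step 5: The reaction is first order in SO₂Cl₂.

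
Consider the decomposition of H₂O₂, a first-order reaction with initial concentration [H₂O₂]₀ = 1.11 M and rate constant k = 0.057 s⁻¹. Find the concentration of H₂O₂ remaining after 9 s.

0.6646 M

Step 1: For a first-order reaction: [H₂O₂] = [H₂O₂]₀ × e^(-kt)
Step 2: [H₂O₂] = 1.11 × e^(-0.057 × 9)
Step 3: [H₂O₂] = 1.11 × e^(-0.513)
Step 4: [H₂O₂] = 1.11 × 0.598697 = 0.6646 M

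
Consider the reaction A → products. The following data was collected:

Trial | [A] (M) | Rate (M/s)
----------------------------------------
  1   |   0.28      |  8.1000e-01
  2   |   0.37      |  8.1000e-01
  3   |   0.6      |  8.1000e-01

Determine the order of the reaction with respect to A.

zeroth order (0)

Step 1: Compare trials - when concentration changes, rate stays constant.
Step 2: rate₂/rate₁ = 8.1000e-01/8.1000e-01 = 1
Step 3: [A]₂/[A]₁ = 0.37/0.28 = 1.321
Step 4: Since rate ratio ≈ (conc ratio)^0, the reaction is zeroth order.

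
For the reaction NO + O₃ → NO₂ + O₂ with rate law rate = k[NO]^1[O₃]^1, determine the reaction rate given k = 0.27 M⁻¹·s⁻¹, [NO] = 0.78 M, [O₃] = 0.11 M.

0.02317 M/s

Step 1: The rate law is rate = k[NO]^1[O₃]^1
Step 2: Substitute: rate = 0.27 × (0.78)^1 × (0.11)^1
Step 3: rate = 0.27 × 0.78 × 0.11 = 0.023166 M/s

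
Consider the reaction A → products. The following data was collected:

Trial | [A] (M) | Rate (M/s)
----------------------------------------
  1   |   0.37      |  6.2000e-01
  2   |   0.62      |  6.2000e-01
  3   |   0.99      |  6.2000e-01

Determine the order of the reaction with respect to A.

zeroth order (0)

Step 1: Compare trials - when concentration changes, rate stays constant.
Step 2: rate₂/rate₁ = 6.2000e-01/6.2000e-01 = 1
Step 3: [A]₂/[A]₁ = 0.62/0.37 = 1.676
Step 4: Since rate ratio ≈ (conc ratio)^0, the reaction is zeroth order.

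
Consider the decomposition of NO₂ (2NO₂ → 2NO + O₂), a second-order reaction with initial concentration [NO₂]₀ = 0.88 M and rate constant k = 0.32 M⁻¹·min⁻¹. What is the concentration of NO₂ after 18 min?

0.145 M

Step 1: For a second-order reaction: 1/[NO₂] = 1/[NO₂]₀ + kt
Step 2: 1/[NO₂] = 1/0.88 + 0.32 × 18
Step 3: 1/[NO₂] = 1.136 + 5.76 = 6.896
Step 4: [NO₂] = 1/6.896 = 0.145 M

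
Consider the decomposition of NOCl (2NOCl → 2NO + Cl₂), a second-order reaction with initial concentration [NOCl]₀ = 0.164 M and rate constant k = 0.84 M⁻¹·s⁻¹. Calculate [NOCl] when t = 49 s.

0.02116 M

Step 1: For a second-order reaction: 1/[NOCl] = 1/[NOCl]₀ + kt
Step 2: 1/[NOCl] = 1/0.164 + 0.84 × 49
Step 3: 1/[NOCl] = 6.098 + 41.16 = 47.26
Step 4: [NOCl] = 1/47.26 = 0.02116 M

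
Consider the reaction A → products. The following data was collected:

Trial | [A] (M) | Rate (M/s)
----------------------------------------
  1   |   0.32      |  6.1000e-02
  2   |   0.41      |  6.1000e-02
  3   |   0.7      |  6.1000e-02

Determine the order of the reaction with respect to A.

zeroth order (0)

Step 1: Compare trials - when concentration changes, rate stays constant.
Step 2: rate₂/rate₁ = 6.1000e-02/6.1000e-02 = 1
Step 3: [A]₂/[A]₁ = 0.41/0.32 = 1.281
Step 4: Since rate ratio ≈ (conc ratio)^0, the reaction is zeroth order.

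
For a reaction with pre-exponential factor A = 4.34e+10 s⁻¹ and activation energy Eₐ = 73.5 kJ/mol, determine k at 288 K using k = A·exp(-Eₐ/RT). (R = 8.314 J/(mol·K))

2.02e-03 s⁻¹

Step 1: Use the Arrhenius equation: k = A × exp(-Eₐ/RT)
Step 2: Convert Eₐ to J/mol: 73.5 kJ/mol = 73500 J/mol
Step 3: Calculate the exponent: -Eₐ/(RT) = -73500/(8.314 × 288) = -30.69622
Step 4: k = 4.34e+10 × exp(-30.69622)
Step 5: k = 4.34e+10 × 4.66446e-14 = 2.0244e-03 s⁻¹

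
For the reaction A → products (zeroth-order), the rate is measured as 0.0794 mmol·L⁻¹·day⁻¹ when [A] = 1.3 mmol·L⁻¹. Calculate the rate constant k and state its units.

0.0794 mmol·L⁻¹·day⁻¹

Step 1: For a zeroth-order reaction, rate = k (independent of concentration).
Step 2: k = rate = 0.0794 mmol·L⁻¹·day⁻¹.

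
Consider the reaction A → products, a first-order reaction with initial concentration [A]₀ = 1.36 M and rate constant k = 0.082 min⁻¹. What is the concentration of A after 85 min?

0.001278 M

Step 1: For a first-order reaction: [A] = [A]₀ × e^(-kt)
Step 2: [A] = 1.36 × e^(-0.082 × 85)
Step 3: [A] = 1.36 × e^(-6.97)
Step 4: [A] = 1.36 × 0.000939653 = 0.001278 M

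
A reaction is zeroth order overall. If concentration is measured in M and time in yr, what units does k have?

M·yr⁻¹

Step 1: For overall order n, rate = k × (concentration)^n.
Step 2: Rate has units M·yr⁻¹; concentration term has units M^0.
Step 3: k = rate / (concentration)^n, so units of k = M^(1-0)·yr⁻¹ = M·yr⁻¹.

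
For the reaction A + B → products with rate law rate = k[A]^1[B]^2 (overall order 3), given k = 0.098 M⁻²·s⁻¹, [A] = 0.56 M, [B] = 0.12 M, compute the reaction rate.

0.0007903 M/s

Step 1: The rate law is rate = k[A]^1[B]^2, overall order = 1+2 = 3
Step 2: Substitute values: rate = 0.098 × (0.56)^1 × (0.12)^2
Step 3: rate = 0.098 × 0.56 × 0.0144 = 0.000790272 M/s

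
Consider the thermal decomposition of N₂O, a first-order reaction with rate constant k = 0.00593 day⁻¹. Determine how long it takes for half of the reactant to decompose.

116.9 day

Step 1: For a first-order reaction, t₁/₂ = ln(2)/k
Step 2: t₁/₂ = ln(2)/0.00593
Step 3: t₁/₂ = 0.6931/0.00593 = 116.9 day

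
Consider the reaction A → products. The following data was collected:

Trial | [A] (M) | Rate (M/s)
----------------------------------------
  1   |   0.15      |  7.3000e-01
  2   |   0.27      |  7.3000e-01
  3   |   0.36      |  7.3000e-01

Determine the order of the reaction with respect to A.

zeroth order (0)

Step 1: Compare trials - when concentration changes, rate stays constant.
Step 2: rate₂/rate₁ = 7.3000e-01/7.3000e-01 = 1
Step 3: [A]₂/[A]₁ = 0.27/0.15 = 1.8
Step 4: Since rate ratio ≈ (conc ratio)^0, the reaction is zeroth order.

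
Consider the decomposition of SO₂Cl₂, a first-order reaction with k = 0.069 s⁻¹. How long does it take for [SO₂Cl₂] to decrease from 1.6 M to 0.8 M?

10.05 s

Step 1: For first-order: t = ln([SO₂Cl₂]₀/[SO₂Cl₂])/k
Step 2: t = ln(1.6/0.8)/0.069
Step 3: t = ln(2)/0.069
Step 4: t = 0.6931/0.069 = 10.05 s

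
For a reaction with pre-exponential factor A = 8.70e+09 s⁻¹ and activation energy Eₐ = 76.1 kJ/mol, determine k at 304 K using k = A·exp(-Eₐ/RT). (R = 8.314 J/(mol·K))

7.30e-04 s⁻¹

Step 1: Use the Arrhenius equation: k = A × exp(-Eₐ/RT)
Step 2: Convert Eₐ to J/mol: 76.1 kJ/mol = 76100 J/mol
Step 3: Calculate the exponent: -Eₐ/(RT) = -76100/(8.314 × 304) = -30.10933
Step 4: k = 8.70e+09 × exp(-30.10933)
Step 5: k = 8.70e+09 × 8.38850e-14 = 7.2980e-04 s⁻¹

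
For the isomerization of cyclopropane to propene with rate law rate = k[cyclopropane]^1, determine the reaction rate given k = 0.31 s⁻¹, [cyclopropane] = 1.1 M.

0.341 M/s

Step 1: Identify the rate law: rate = k[cyclopropane]^1
Step 2: Substitute values: rate = 0.31 × (1.1)^1
Step 3: Calculate: rate = 0.31 × 1.1 = 0.341 M/s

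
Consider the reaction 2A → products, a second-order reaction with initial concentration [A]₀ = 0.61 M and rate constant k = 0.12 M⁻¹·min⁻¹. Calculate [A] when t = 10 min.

0.3522 M

Step 1: For a second-order reaction: 1/[A] = 1/[A]₀ + kt
Step 2: 1/[A] = 1/0.61 + 0.12 × 10
Step 3: 1/[A] = 1.639 + 1.2 = 2.839
Step 4: [A] = 1/2.839 = 0.3522 M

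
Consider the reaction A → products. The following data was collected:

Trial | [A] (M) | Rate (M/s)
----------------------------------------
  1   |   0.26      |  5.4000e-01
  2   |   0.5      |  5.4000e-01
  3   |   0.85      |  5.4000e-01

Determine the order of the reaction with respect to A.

zeroth order (0)

Step 1: Compare trials - when concentration changes, rate stays constant.
Step 2: rate₂/rate₁ = 5.4000e-01/5.4000e-01 = 1
Step 3: [A]₂/[A]₁ = 0.5/0.26 = 1.923
Step 4: Since rate ratio ≈ (conc ratio)^0, the reaction is zeroth order.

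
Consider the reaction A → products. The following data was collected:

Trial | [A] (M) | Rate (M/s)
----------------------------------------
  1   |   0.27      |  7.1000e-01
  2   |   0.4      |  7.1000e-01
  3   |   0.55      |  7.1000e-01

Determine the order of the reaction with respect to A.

zeroth order (0)

Step 1: Compare trials - when concentration changes, rate stays constant.
Step 2: rate₂/rate₁ = 7.1000e-01/7.1000e-01 = 1
Step 3: [A]₂/[A]₁ = 0.4/0.27 = 1.481
Step 4: Since rate ratio ≈ (conc ratio)^0, the reaction is zeroth order.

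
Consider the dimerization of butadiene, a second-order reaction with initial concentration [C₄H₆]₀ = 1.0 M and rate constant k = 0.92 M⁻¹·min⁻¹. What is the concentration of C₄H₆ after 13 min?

0.07716 M

Step 1: For a second-order reaction: 1/[C₄H₆] = 1/[C₄H₆]₀ + kt
Step 2: 1/[C₄H₆] = 1/1.0 + 0.92 × 13
Step 3: 1/[C₄H₆] = 1 + 11.96 = 12.96
Step 4: [C₄H₆] = 1/12.96 = 0.07716 M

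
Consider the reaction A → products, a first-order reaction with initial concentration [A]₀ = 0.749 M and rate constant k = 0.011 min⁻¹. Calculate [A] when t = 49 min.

0.4369 M

Step 1: For a first-order reaction: [A] = [A]₀ × e^(-kt)
Step 2: [A] = 0.749 × e^(-0.011 × 49)
Step 3: [A] = 0.749 × e^(-0.539)
Step 4: [A] = 0.749 × 0.583331 = 0.4369 M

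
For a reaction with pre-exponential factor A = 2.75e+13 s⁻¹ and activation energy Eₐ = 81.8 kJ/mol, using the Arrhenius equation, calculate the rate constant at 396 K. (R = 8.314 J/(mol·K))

4.46e+02 s⁻¹

Step 1: Use the Arrhenius equation: k = A × exp(-Eₐ/RT)
Step 2: Convert Eₐ to J/mol: 81.8 kJ/mol = 81800 J/mol
Step 3: Calculate the exponent: -Eₐ/(RT) = -81800/(8.314 × 396) = -24.84552
Step 4: k = 2.75e+13 × exp(-24.84552)
Step 5: k = 2.75e+13 × 1.62079e-11 = 4.4572e+02 s⁻¹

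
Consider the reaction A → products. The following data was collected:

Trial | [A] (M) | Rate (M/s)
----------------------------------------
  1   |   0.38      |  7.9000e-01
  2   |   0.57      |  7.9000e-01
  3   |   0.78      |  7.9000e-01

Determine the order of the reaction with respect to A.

zeroth order (0)

Step 1: Compare trials - when concentration changes, rate stays constant.
Step 2: rate₂/rate₁ = 7.9000e-01/7.9000e-01 = 1
Step 3: [A]₂/[A]₁ = 0.57/0.38 = 1.5
Step 4: Since rate ratio ≈ (conc ratio)^0, the reaction is zeroth order.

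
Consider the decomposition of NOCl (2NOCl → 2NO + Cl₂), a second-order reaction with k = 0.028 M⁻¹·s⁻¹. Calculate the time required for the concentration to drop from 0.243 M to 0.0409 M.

726.2 s

Step 1: For second-order: t = (1/[NOCl] - 1/[NOCl]₀)/k
Step 2: t = (1/0.0409 - 1/0.243)/0.028
Step 3: t = (24.45 - 4.115)/0.028
Step 4: t = 20.33/0.028 = 726.2 s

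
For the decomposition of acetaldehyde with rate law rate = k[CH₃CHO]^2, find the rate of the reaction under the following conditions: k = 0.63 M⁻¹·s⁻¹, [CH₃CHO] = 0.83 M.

0.434 M/s

Step 1: Identify the rate law: rate = k[CH₃CHO]^2
Step 2: Substitute values: rate = 0.63 × (0.83)^2
Step 3: Calculate: rate = 0.63 × 0.6889 = 0.434007 M/s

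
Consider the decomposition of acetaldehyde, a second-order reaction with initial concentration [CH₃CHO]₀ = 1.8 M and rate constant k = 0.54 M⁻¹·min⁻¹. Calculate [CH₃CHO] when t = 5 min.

0.3072 M

Step 1: For a second-order reaction: 1/[CH₃CHO] = 1/[CH₃CHO]₀ + kt
Step 2: 1/[CH₃CHO] = 1/1.8 + 0.54 × 5
Step 3: 1/[CH₃CHO] = 0.5556 + 2.7 = 3.256
Step 4: [CH₃CHO] = 1/3.256 = 0.3072 M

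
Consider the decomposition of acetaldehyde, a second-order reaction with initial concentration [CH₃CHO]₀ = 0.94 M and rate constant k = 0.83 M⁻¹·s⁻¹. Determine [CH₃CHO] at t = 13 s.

0.08436 M

Step 1: For a second-order reaction: 1/[CH₃CHO] = 1/[CH₃CHO]₀ + kt
Step 2: 1/[CH₃CHO] = 1/0.94 + 0.83 × 13
Step 3: 1/[CH₃CHO] = 1.064 + 10.79 = 11.85
Step 4: [CH₃CHO] = 1/11.85 = 0.08436 M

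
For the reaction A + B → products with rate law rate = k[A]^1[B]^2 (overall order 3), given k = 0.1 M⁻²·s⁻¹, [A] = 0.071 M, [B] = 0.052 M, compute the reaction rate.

1.92e-05 M/s

Step 1: The rate law is rate = k[A]^1[B]^2, overall order = 1+2 = 3
Step 2: Substitute values: rate = 0.1 × (0.071)^1 × (0.052)^2
Step 3: rate = 0.1 × 0.071 × 0.002704 = 1.91984e-05 M/s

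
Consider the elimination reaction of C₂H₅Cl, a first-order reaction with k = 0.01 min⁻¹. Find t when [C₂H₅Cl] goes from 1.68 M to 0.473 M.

126.7 min

Step 1: For first-order: t = ln([C₂H₅Cl]₀/[C₂H₅Cl])/k
Step 2: t = ln(1.68/0.473)/0.01
Step 3: t = ln(3.552)/0.01
Step 4: t = 1.267/0.01 = 126.7 min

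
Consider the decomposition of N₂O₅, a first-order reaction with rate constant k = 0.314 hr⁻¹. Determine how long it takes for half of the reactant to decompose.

2.207 hr

Step 1: For a first-order reaction, t₁/₂ = ln(2)/k
Step 2: t₁/₂ = ln(2)/0.314
Step 3: t₁/₂ = 0.6931/0.314 = 2.207 hr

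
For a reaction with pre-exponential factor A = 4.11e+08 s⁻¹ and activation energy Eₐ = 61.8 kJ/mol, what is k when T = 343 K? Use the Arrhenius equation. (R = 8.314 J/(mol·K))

1.59e-01 s⁻¹

Step 1: Use the Arrhenius equation: k = A × exp(-Eₐ/RT)
Step 2: Convert Eₐ to J/mol: 61.8 kJ/mol = 61800 J/mol
Step 3: Calculate the exponent: -Eₐ/(RT) = -61800/(8.314 × 343) = -21.67127
Step 4: k = 4.11e+08 × exp(-21.67127)
Step 5: k = 4.11e+08 × 3.87514e-10 = 1.5927e-01 s⁻¹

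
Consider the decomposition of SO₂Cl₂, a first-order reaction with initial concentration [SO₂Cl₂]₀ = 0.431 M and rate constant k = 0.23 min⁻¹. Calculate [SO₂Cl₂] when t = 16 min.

0.01087 M

Step 1: For a first-order reaction: [SO₂Cl₂] = [SO₂Cl₂]₀ × e^(-kt)
Step 2: [SO₂Cl₂] = 0.431 × e^(-0.23 × 16)
Step 3: [SO₂Cl₂] = 0.431 × e^(-3.68)
Step 4: [SO₂Cl₂] = 0.431 × 0.025223 = 0.01087 M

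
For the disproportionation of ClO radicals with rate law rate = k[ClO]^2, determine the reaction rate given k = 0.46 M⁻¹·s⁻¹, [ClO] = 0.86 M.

0.3402 M/s

Step 1: Identify the rate law: rate = k[ClO]^2
Step 2: Substitute values: rate = 0.46 × (0.86)^2
Step 3: Calculate: rate = 0.46 × 0.7396 = 0.340216 M/s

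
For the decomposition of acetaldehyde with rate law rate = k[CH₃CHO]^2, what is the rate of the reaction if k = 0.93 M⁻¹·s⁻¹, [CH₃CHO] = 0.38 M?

0.1343 M/s

Step 1: Identify the rate law: rate = k[CH₃CHO]^2
Step 2: Substitute values: rate = 0.93 × (0.38)^2
Step 3: Calculate: rate = 0.93 × 0.1444 = 0.134292 M/s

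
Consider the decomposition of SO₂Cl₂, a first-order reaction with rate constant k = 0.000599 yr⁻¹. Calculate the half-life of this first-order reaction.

1157 yr

Step 1: For a first-order reaction, t₁/₂ = ln(2)/k
Step 2: t₁/₂ = ln(2)/0.000599
Step 3: t₁/₂ = 0.6931/0.000599 = 1157 yr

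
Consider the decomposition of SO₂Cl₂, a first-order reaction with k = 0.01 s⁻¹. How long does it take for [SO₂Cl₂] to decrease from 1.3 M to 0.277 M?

154.6 s

Step 1: For first-order: t = ln([SO₂Cl₂]₀/[SO₂Cl₂])/k
Step 2: t = ln(1.3/0.277)/0.01
Step 3: t = ln(4.693)/0.01
Step 4: t = 1.546/0.01 = 154.6 s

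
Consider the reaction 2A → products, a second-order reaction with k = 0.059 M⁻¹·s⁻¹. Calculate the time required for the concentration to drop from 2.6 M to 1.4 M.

5.588 s

Step 1: For second-order: t = (1/[A] - 1/[A]₀)/k
Step 2: t = (1/1.4 - 1/2.6)/0.059
Step 3: t = (0.7143 - 0.3846)/0.059
Step 4: t = 0.3297/0.059 = 5.588 s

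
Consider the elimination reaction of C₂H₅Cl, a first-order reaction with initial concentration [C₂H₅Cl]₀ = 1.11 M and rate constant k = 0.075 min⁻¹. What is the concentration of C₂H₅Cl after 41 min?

0.05127 M

Step 1: For a first-order reaction: [C₂H₅Cl] = [C₂H₅Cl]₀ × e^(-kt)
Step 2: [C₂H₅Cl] = 1.11 × e^(-0.075 × 41)
Step 3: [C₂H₅Cl] = 1.11 × e^(-3.075)
Step 4: [C₂H₅Cl] = 1.11 × 0.0461896 = 0.05127 M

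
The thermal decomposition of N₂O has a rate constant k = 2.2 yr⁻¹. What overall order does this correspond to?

first order (1)

Step 1: The units of k for an nth-order reaction are (concentration)^(1-n)·(time)⁻¹.
Step 2: Here k has units yr⁻¹, so the concentration exponent is 0.
Step 3: 1 - n = 0 ⇒ n = 1. The reaction is first order.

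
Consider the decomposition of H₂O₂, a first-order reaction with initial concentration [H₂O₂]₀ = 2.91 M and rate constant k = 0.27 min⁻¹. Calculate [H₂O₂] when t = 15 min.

0.0507 M

Step 1: For a first-order reaction: [H₂O₂] = [H₂O₂]₀ × e^(-kt)
Step 2: [H₂O₂] = 2.91 × e^(-0.27 × 15)
Step 3: [H₂O₂] = 2.91 × e^(-4.05)
Step 4: [H₂O₂] = 2.91 × 0.0174224 = 0.0507 M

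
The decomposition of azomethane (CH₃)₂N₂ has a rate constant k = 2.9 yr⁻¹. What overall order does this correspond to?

first order (1)

Step 1: The units of k for an nth-order reaction are (concentration)^(1-n)·(time)⁻¹.
Step 2: Here k has units yr⁻¹, so the concentration exponent is 0.
Step 3: 1 - n = 0 ⇒ n = 1. The reaction is first order.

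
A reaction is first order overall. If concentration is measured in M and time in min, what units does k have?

min⁻¹

Step 1: For overall order n, rate = k × (concentration)^n.
Step 2: Rate has units M·min⁻¹; concentration term has units M^1.
Step 3: k = rate / (concentration)^n, so units of k = M^(1-1)·min⁻¹ = min⁻¹.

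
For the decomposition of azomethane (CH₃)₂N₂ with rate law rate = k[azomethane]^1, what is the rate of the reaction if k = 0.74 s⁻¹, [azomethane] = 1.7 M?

1.258 M/s

Step 1: Identify the rate law: rate = k[azomethane]^1
Step 2: Substitute values: rate = 0.74 × (1.7)^1
Step 3: Calculate: rate = 0.74 × 1.7 = 1.258 M/s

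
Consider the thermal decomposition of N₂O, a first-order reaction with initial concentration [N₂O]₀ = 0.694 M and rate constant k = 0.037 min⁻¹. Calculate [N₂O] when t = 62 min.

0.07 M

Step 1: For a first-order reaction: [N₂O] = [N₂O]₀ × e^(-kt)
Step 2: [N₂O] = 0.694 × e^(-0.037 × 62)
Step 3: [N₂O] = 0.694 × e^(-2.294)
Step 4: [N₂O] = 0.694 × 0.100862 = 0.07 M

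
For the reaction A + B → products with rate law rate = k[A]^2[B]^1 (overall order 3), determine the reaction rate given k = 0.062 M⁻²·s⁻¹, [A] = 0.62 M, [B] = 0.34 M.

0.008103 M/s

Step 1: The rate law is rate = k[A]^2[B]^1, overall order = 2+1 = 3
Step 2: Substitute values: rate = 0.062 × (0.62)^2 × (0.34)^1
Step 3: rate = 0.062 × 0.3844 × 0.34 = 0.00810315 M/s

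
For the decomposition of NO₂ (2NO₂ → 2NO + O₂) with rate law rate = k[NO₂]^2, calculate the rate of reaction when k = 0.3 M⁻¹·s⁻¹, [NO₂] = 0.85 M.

0.2167 M/s

Step 1: Identify the rate law: rate = k[NO₂]^2
Step 2: Substitute values: rate = 0.3 × (0.85)^2
Step 3: Calculate: rate = 0.3 × 0.7225 = 0.21675 M/s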